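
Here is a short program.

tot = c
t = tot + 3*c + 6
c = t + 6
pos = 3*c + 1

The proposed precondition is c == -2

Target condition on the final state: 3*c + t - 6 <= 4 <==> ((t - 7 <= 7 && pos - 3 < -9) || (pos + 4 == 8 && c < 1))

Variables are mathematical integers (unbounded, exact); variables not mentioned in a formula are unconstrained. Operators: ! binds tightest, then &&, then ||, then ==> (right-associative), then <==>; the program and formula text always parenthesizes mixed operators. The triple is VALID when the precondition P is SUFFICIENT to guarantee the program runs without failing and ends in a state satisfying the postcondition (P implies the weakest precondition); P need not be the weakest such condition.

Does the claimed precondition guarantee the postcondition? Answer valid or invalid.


Working backward. After the program, the postcondition 3*c + t - 6 <= 4 <==> ((t - 7 <= 7 && pos - 3 < -9) || (pos + 4 == 8 && c < 1)) must hold; in canonical form it is 3*c + t <= 10 <==> ((t <= 14 && pos < -6) || (pos == 4 && c < 1)).
Before pos := 3*c + 1: 3*c + t <= 10 <==> ((t <= 14 && 3*c < -7) || (3*c == 3 && c < 1))
Before c := t + 6: 4*t <= -8 <==> ((t <= 14 && 3*t < -25) || (3*t == -15 && t < -5))
Before t := tot + 3*c + 6: 12*c + 4*tot <= -32 <==> ((3*c + tot <= 8 && 9*c + 3*tot < -43) || (9*c + 3*tot == -33 && 3*c + tot < -11))
Before tot := c: 16*c <= -32 <==> ((4*c <= 8 && 12*c < -43) || (12*c == -33 && 4*c < -11))
The weakest precondition is 16*c <= -32 <==> ((4*c <= 8 && 12*c < -43) || (12*c == -33 && 4*c < -11)).
Check whether c == -2 implies it.
Countermodel: at the initial state c = -2, the precondition holds but the weakest precondition fails.
Answer: invalid


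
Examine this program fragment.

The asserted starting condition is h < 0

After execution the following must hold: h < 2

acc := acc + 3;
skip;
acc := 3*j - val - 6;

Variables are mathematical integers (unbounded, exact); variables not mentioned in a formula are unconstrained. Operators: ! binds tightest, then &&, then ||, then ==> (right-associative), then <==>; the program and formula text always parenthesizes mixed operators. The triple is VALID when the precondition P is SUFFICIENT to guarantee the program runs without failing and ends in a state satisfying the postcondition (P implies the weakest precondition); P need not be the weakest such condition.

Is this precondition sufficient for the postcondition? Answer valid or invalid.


Working backward. After the program, h < 2 must hold.
Before acc := 3*j - val - 6: h < 2
Before skip: h < 2
Before acc := acc + 3: h < 2
The weakest precondition is h < 2.
Check whether h < 0 implies it.
Every state satisfying the precondition satisfies the weakest precondition: the implication holds.
Answer: valid


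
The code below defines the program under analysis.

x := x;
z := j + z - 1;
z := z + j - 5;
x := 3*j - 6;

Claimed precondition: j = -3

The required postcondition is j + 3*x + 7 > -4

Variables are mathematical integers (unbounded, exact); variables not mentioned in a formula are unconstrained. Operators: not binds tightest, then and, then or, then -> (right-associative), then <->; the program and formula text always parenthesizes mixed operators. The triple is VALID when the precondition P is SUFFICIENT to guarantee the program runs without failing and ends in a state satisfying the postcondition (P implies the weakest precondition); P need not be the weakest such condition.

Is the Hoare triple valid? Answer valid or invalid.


Working backward. After the program, the postcondition j + 3*x + 7 > -4 must hold; in canonical form it is j + 3*x > -11.
Before x := 3*j - 6: 10*j > 7
Before z := z + j - 5: 10*j > 7
Before z := j + z - 1: 10*j > 7
Before x := x: 10*j > 7
The weakest precondition is 10*j > 7.
Check whether j = -3 implies it.
Countermodel: at the initial state j = -3, the precondition holds but the weakest precondition fails.
Answer: invalid


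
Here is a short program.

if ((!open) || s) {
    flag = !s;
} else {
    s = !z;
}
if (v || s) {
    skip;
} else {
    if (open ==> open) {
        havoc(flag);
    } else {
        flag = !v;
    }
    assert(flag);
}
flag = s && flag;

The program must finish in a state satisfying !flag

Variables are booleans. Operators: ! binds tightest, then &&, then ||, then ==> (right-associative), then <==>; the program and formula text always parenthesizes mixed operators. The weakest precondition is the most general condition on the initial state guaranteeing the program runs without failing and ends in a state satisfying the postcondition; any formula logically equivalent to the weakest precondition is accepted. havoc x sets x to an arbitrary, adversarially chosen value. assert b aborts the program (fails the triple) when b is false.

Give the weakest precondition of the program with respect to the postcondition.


Working backward. After the program, !flag must hold.
Before flag := s && flag: !(s && flag)
Then branch requires !(s && flag); else branch requires false.
Before the if: ((v || s) ==> (!(s && flag))) && (v || s)
Then branch requires v || s; else branch requires ((v || (!z)) ==> (!((!z) && flag))) && (v || (!z)).
Before the if: (((!open) || s) ==> (v || s)) && ((!((!open) || s)) ==> (((v || (!z)) ==> (!((!z) && flag))) && (v || (!z))))
Answer: WP = (((!open) || s) ==> (v || s)) && ((!((!open) || s)) ==> (((v || (!z)) ==> (!((!z) && flag))) && (v || (!z))))


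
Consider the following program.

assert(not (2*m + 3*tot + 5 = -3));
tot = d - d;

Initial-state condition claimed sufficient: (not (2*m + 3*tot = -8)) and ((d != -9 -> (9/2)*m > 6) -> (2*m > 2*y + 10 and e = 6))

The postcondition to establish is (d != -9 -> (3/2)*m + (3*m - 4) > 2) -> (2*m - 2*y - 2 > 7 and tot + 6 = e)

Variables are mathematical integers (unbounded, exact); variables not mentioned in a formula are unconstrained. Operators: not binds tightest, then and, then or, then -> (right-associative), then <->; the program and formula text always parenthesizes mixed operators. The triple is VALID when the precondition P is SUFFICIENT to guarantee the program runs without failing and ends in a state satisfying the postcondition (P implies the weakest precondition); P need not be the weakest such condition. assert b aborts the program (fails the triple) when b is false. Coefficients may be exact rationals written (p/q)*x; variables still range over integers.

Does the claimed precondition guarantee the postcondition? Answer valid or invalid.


Working backward. After the program, the postcondition (d != -9 -> (3/2)*m + (3*m - 4) > 2) -> (2*m - 2*y - 2 > 7 and tot + 6 = e) must hold; in canonical form it is (d != -9 -> (9/2)*m > 6) -> (2*m > 2*y + 9 and tot = e - 6).
Before tot := d - d: (d != -9 -> (9/2)*m > 6) -> (2*m > 2*y + 9 and e = 6)
Before assert not (2*m + 3*tot + 5 = -3): (not (2*m + 3*tot = -8)) and ((d != -9 -> (9/2)*m > 6) -> (2*m > 2*y + 9 and e = 6))
The weakest precondition is (not (2*m + 3*tot = -8)) and ((d != -9 -> (9/2)*m > 6) -> (2*m > 2*y + 9 and e = 6)).
Check whether (not (2*m + 3*tot = -8)) and ((d != -9 -> (9/2)*m > 6) -> (2*m > 2*y + 10 and e = 6)) implies it.
Every state satisfying the precondition satisfies the weakest precondition: the implication holds.
Answer: valid


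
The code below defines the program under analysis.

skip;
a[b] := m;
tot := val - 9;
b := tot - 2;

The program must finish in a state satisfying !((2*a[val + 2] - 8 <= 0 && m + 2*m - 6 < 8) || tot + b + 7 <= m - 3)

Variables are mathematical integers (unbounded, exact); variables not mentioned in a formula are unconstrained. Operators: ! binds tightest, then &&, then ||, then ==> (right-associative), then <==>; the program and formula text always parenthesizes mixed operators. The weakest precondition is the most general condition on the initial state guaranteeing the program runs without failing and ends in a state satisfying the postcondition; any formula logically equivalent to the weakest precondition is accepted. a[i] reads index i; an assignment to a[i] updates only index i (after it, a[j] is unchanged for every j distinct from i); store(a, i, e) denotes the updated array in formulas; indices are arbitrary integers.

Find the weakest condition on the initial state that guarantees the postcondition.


Working backward. After the program, the postcondition !((2*a[val + 2] - 8 <= 0 && m + 2*m - 6 < 8) || tot + b + 7 <= m - 3) must hold; in canonical form it is !((2*a[val + 2] <= 8 && 3*m < 14) || b + tot <= m - 10).
Before b := tot - 2: !((2*a[val + 2] <= 8 && 3*m < 14) || 2*tot <= m - 8)
Before tot := val - 9: !((2*a[val + 2] <= 8 && 3*m < 14) || 2*val <= m + 10)
Before a[b] := m: !((2*store(a, b, m)[val + 2] <= 8 && 3*m < 14) || 2*val <= m + 10)
Before skip: !((2*store(a, b, m)[val + 2] <= 8 && 3*m < 14) || 2*val <= m + 10)
Answer: WP = !((2*store(a, b, m)[val + 2] <= 8 && 3*m < 14) || 2*val <= m + 10)


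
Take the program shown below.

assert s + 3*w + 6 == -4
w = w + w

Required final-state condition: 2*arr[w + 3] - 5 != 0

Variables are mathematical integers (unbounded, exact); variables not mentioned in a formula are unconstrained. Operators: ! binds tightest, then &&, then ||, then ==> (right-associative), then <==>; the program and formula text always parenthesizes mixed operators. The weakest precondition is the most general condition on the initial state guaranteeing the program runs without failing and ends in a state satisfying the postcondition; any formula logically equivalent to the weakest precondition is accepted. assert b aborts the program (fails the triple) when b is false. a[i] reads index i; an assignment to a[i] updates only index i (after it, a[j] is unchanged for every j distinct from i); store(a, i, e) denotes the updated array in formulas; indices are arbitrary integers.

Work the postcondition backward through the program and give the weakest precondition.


Working backward. After the program, the postcondition 2*arr[w + 3] - 5 != 0 must hold; in canonical form it is 2*arr[w + 3] != 5.
Before w := w + w: 2*arr[2*w + 3] != 5
Before assert s + 3*w + 6 == -4: s + 3*w == -10 && 2*arr[2*w + 3] != 5
Answer: WP = s + 3*w == -10 && 2*arr[2*w + 3] != 5


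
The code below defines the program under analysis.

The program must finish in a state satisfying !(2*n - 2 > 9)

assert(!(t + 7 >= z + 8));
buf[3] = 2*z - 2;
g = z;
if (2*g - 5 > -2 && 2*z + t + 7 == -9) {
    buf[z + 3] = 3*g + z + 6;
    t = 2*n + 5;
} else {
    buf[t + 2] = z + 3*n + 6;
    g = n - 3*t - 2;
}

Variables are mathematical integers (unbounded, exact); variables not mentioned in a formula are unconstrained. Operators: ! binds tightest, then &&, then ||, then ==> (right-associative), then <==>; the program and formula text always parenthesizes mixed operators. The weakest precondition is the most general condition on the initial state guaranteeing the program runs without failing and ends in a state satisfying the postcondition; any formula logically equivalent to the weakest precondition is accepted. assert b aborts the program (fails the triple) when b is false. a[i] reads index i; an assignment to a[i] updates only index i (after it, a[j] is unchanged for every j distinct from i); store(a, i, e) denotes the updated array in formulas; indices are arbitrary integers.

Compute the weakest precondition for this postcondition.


Working backward. After the program, the postcondition !(2*n - 2 > 9) must hold; in canonical form it is !(2*n > 11).
Then branch requires !(2*n > 11); else branch requires !(2*n > 11).
Before the if: ((2*g > 3 && t + 2*z == -16) ==> (!(2*n > 11))) && ((!(2*g > 3 && t + 2*z == -16)) ==> (!(2*n > 11)))
Before g := z: ((2*z > 3 && t + 2*z == -16) ==> (!(2*n > 11))) && ((!(2*z > 3 && t + 2*z == -16)) ==> (!(2*n > 11)))
Before buf[3] := 2*z - 2: ((2*z > 3 && t + 2*z == -16) ==> (!(2*n > 11))) && ((!(2*z > 3 && t + 2*z == -16)) ==> (!(2*n > 11)))
Before assert !(t + 7 >= z + 8): (!(t >= z + 1)) && ((2*z > 3 && t + 2*z == -16) ==> (!(2*n > 11))) && ((!(2*z > 3 && t + 2*z == -16)) ==> (!(2*n > 11)))
Answer: WP = (!(t >= z + 1)) && ((2*z > 3 && t + 2*z == -16) ==> (!(2*n > 11))) && ((!(2*z > 3 && t + 2*z == -16)) ==> (!(2*n > 11)))


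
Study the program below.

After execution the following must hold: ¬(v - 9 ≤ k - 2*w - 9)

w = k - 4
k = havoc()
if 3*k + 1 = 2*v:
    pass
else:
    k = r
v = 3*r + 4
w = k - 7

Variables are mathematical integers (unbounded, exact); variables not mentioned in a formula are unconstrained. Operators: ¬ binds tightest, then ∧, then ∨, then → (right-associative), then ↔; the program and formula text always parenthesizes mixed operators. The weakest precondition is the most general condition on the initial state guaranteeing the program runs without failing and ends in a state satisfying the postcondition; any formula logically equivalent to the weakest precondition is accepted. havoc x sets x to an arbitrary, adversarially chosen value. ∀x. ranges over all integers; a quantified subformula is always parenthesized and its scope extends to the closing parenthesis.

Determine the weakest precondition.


Working backward. After the program, the postcondition ¬(v - 9 ≤ k - 2*w - 9) must hold; in canonical form it is ¬(v + 2*w ≤ k).
Before w := k - 7: ¬(k + v ≤ 14)
Before v := 3*r + 4: ¬(k + 3*r ≤ 10)
Then branch requires ¬(k + 3*r ≤ 10); else branch requires ¬(4*r ≤ 10).
Before the if: (3*k = 2*v - 1 → (¬(k + 3*r ≤ 10))) ∧ ((¬(3*k = 2*v - 1)) → (¬(4*r ≤ 10)))
Before havoc k: ∀k_1. ((3*k_1 = 2*v - 1 → (¬(k_1 + 3*r ≤ 10))) ∧ ((¬(3*k_1 = 2*v - 1)) → (¬(4*r ≤ 10))))
Before w := k - 4: ∀k_1. ((3*k_1 = 2*v - 1 → (¬(k_1 + 3*r ≤ 10))) ∧ ((¬(3*k_1 = 2*v - 1)) → (¬(4*r ≤ 10))))
Answer: WP = ∀k_1. ((3*k_1 = 2*v - 1 → (¬(k_1 + 3*r ≤ 10))) ∧ ((¬(3*k_1 = 2*v - 1)) → (¬(4*r ≤ 10))))


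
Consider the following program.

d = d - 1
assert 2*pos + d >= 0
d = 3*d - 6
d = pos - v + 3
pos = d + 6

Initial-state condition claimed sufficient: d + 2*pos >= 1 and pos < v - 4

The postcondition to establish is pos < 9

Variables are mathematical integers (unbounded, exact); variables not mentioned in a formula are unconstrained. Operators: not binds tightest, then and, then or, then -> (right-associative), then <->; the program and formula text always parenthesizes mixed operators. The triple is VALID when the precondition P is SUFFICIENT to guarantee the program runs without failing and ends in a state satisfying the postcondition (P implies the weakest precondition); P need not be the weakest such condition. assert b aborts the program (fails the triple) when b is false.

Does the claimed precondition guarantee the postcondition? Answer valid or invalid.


Working backward. After the program, pos < 9 must hold.
Before pos := d + 6: d < 3
Before d := pos - v + 3: pos < v
Before d := 3*d - 6: pos < v
Before assert 2*pos + d >= 0: d + 2*pos >= 0 and pos < v
Before d := d - 1: d + 2*pos >= 1 and pos < v
The weakest precondition is d + 2*pos >= 1 and pos < v.
Check whether d + 2*pos >= 1 and pos < v - 4 implies it.
Every state satisfying the precondition satisfies the weakest precondition: the implication holds.
Answer: valid


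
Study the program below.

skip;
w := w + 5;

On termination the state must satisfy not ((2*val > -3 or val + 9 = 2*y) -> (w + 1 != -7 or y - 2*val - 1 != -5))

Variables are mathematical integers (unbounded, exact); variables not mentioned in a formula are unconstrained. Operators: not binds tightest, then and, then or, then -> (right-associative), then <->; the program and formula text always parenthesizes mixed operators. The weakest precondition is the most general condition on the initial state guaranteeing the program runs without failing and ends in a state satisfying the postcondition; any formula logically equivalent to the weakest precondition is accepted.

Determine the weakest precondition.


Working backward. After the program, the postcondition not ((2*val > -3 or val + 9 = 2*y) -> (w + 1 != -7 or y - 2*val - 1 != -5)) must hold; in canonical form it is not ((2*val > -3 or val = 2*y - 9) -> (w != -8 or y != 2*val - 4)).
Before w := w + 5: not ((2*val > -3 or val = 2*y - 9) -> (w != -13 or y != 2*val - 4))
Before skip: not ((2*val > -3 or val = 2*y - 9) -> (w != -13 or y != 2*val - 4))
Answer: WP = not ((2*val > -3 or val = 2*y - 9) -> (w != -13 or y != 2*val - 4))


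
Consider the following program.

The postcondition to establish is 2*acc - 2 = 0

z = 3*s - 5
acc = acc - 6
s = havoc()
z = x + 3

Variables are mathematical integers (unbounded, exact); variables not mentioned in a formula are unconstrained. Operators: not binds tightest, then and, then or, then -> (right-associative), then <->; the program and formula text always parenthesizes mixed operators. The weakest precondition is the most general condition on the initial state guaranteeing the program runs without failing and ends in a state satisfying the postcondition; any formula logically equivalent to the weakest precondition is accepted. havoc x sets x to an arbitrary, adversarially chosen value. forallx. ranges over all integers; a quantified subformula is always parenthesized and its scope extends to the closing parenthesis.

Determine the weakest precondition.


Working backward. After the program, the postcondition 2*acc - 2 = 0 must hold; in canonical form it is 2*acc = 2.
Before z := x + 3: 2*acc = 2
Before havoc s: 2*acc = 2
Before acc := acc - 6: 2*acc = 14
Before z := 3*s - 5: 2*acc = 14
Answer: WP = 2*acc = 14


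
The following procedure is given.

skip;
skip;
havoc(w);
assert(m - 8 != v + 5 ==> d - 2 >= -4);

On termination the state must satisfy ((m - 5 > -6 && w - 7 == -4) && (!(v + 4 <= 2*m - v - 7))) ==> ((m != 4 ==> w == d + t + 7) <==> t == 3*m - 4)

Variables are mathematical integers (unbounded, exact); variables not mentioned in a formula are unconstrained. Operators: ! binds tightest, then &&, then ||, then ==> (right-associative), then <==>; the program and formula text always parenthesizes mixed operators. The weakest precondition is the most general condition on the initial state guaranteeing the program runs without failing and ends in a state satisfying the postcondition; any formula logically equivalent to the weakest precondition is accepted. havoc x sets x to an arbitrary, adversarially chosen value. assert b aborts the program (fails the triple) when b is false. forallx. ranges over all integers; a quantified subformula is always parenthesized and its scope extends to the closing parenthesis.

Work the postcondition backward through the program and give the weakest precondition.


Working backward. After the program, the postcondition ((m - 5 > -6 && w - 7 == -4) && (!(v + 4 <= 2*m - v - 7))) ==> ((m != 4 ==> w == d + t + 7) <==> t == 3*m - 4) must hold; in canonical form it is (m > -1 && w == 3 && (!(2*v <= 2*m - 11))) ==> ((m != 4 ==> w == d + t + 7) <==> t == 3*m - 4).
Before assert m - 8 != v + 5 ==> d - 2 >= -4: (m != v + 13 ==> d >= -2) && ((m > -1 && w == 3 && (!(2*v <= 2*m - 11))) ==> ((m != 4 ==> w == d + t + 7) <==> t == 3*m - 4))
Before havoc w: forall w_1. ((m != v + 13 ==> d >= -2) && ((m > -1 && w_1 == 3 && (!(2*v <= 2*m - 11))) ==> ((m != 4 ==> w_1 == d + t + 7) <==> t == 3*m - 4)))
Before skip: forall w_1. ((m != v + 13 ==> d >= -2) && ((m > -1 && w_1 == 3 && (!(2*v <= 2*m - 11))) ==> ((m != 4 ==> w_1 == d + t + 7) <==> t == 3*m - 4)))
Before skip: forall w_1. ((m != v + 13 ==> d >= -2) && ((m > -1 && w_1 == 3 && (!(2*v <= 2*m - 11))) ==> ((m != 4 ==> w_1 == d + t + 7) <==> t == 3*m - 4)))
Answer: WP = forall w_1. ((m != v + 13 ==> d >= -2) && ((m > -1 && w_1 == 3 && (!(2*v <= 2*m - 11))) ==> ((m != 4 ==> w_1 == d + t + 7) <==> t == 3*m - 4)))


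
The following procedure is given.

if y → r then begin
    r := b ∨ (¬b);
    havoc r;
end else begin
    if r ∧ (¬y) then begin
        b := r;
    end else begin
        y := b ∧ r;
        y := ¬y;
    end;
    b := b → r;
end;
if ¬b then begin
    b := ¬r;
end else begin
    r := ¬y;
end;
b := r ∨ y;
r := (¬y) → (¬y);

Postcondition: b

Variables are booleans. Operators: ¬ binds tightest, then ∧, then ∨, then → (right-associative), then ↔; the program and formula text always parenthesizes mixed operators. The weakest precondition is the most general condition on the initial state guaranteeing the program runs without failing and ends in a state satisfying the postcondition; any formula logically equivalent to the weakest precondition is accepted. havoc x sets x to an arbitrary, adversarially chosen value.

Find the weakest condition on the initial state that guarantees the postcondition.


Working backward. After the program, b must hold.
Before r := (¬y) → (¬y): b
Before b := r ∨ y: r ∨ y
Then branch requires r ∨ y; else branch requires true.
Before the if: (¬b) → (r ∨ y)
Then branch requires (¬b) → y; else branch requires (¬(r ∧ (¬y))) → ((¬(b → r)) → (r ∨ (¬(b ∧ r)))).
Before the if: ((y → r) → ((¬b) → y)) ∧ ((¬(y → r)) → ((¬(r ∧ (¬y))) → ((¬(b → r)) → (r ∨ (¬(b ∧ r))))))
Answer: WP = ((y → r) → ((¬b) → y)) ∧ ((¬(y → r)) → ((¬(r ∧ (¬y))) → ((¬(b → r)) → (r ∨ (¬(b ∧ r))))))


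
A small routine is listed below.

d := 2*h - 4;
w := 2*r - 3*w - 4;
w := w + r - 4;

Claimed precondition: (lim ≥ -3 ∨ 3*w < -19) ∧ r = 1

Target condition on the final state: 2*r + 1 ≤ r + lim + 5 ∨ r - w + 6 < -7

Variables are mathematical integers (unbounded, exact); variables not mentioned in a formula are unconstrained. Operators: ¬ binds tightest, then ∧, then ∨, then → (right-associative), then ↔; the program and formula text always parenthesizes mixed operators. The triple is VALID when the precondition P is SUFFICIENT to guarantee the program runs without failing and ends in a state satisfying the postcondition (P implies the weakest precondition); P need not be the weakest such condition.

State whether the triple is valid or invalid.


Working backward. After the program, the postcondition 2*r + 1 ≤ r + lim + 5 ∨ r - w + 6 < -7 must hold; in canonical form it is r ≤ lim + 4 ∨ r < w - 13.
Before w := w + r - 4: r ≤ lim + 4 ∨ w > 17
Before w := 2*r - 3*w - 4: r ≤ lim + 4 ∨ 2*r > 3*w + 21
Before d := 2*h - 4: r ≤ lim + 4 ∨ 2*r > 3*w + 21
The weakest precondition is r ≤ lim + 4 ∨ 2*r > 3*w + 21.
Check whether (lim ≥ -3 ∨ 3*w < -19) ∧ r = 1 implies it.
Every state satisfying the precondition satisfies the weakest precondition: the implication holds.
Answer: valid


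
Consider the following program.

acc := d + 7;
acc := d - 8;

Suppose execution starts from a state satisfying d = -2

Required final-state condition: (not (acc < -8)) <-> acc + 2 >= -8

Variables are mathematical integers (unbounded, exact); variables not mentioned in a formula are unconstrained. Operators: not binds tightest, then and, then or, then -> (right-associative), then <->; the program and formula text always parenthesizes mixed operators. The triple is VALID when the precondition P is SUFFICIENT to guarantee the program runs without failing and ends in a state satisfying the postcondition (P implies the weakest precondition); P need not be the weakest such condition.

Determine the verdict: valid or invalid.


Working backward. After the program, the postcondition (not (acc < -8)) <-> acc + 2 >= -8 must hold; in canonical form it is (not (acc < -8)) <-> acc >= -10.
Before acc := d - 8: (not (d < 0)) <-> d >= -2
Before acc := d + 7: (not (d < 0)) <-> d >= -2
The weakest precondition is (not (d < 0)) <-> d >= -2.
Check whether d = -2 implies it.
Countermodel: at the initial state d = -2, the precondition holds but the weakest precondition fails.
Answer: invalid


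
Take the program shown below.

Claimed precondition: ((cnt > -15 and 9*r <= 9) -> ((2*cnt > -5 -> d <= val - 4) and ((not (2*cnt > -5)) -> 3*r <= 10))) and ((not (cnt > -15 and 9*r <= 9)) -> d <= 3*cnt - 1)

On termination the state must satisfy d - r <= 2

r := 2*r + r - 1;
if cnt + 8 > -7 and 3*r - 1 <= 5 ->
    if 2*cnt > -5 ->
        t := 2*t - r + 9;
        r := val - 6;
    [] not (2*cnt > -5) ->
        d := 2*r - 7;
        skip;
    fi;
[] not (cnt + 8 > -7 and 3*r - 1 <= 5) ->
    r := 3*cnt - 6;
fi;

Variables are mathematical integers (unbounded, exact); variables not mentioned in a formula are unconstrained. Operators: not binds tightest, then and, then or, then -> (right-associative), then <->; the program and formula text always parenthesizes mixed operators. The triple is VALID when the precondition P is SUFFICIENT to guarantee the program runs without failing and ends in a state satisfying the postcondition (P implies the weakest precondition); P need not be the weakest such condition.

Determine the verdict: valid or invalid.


Working backward. After the program, the postcondition d - r <= 2 must hold; in canonical form it is d <= r + 2.
Then branch requires (2*cnt > -5 -> d <= val - 4) and ((not (2*cnt > -5)) -> r <= 9); else branch requires d <= 3*cnt - 4.
Before the if: ((cnt > -15 and 3*r <= 6) -> ((2*cnt > -5 -> d <= val - 4) and ((not (2*cnt > -5)) -> r <= 9))) and ((not (cnt > -15 and 3*r <= 6)) -> d <= 3*cnt - 4)
Before r := 2*r + r - 1: ((cnt > -15 and 9*r <= 9) -> ((2*cnt > -5 -> d <= val - 4) and ((not (2*cnt > -5)) -> 3*r <= 10))) and ((not (cnt > -15 and 9*r <= 9)) -> d <= 3*cnt - 4)
The weakest precondition is ((cnt > -15 and 9*r <= 9) -> ((2*cnt > -5 -> d <= val - 4) and ((not (2*cnt > -5)) -> 3*r <= 10))) and ((not (cnt > -15 and 9*r <= 9)) -> d <= 3*cnt - 4).
Check whether ((cnt > -15 and 9*r <= 9) -> ((2*cnt > -5 -> d <= val - 4) and ((not (2*cnt > -5)) -> 3*r <= 10))) and ((not (cnt > -15 and 9*r <= 9)) -> d <= 3*cnt - 1) implies it.
Countermodel: at the initial state cnt = -3, d = -10, r = 2, val = -7, the precondition holds but the weakest precondition fails.
Answer: invalid


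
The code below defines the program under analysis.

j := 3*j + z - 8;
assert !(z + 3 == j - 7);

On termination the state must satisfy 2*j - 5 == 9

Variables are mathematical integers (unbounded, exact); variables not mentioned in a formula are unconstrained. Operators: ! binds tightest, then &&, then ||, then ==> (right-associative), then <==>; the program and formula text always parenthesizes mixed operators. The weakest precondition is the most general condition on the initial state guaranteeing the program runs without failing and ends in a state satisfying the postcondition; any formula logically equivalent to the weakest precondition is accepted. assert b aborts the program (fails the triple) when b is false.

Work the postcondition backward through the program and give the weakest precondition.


Working backward. After the program, the postcondition 2*j - 5 == 9 must hold; in canonical form it is 2*j == 14.
Before assert !(z + 3 == j - 7): (!(z == j - 10)) && 2*j == 14
Before j := 3*j + z - 8: (!(3*j == 18)) && 6*j + 2*z == 30
Answer: WP = (!(3*j == 18)) && 6*j + 2*z == 30


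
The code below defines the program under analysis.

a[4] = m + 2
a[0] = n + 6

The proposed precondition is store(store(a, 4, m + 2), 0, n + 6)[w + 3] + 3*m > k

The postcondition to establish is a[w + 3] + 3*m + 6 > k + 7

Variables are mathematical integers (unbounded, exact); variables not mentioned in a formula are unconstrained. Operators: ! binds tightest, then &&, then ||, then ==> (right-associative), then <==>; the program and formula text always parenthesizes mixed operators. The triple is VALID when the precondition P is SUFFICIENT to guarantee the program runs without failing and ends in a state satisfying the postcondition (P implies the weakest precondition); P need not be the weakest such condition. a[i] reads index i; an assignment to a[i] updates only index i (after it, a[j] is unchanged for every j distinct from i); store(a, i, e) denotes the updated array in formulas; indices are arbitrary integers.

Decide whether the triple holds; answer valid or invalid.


Working backward. After the program, the postcondition a[w + 3] + 3*m + 6 > k + 7 must hold; in canonical form it is a[w + 3] + 3*m > k + 1.
Before a[0] := n + 6: store(a, 0, n + 6)[w + 3] + 3*m > k + 1
Before a[4] := m + 2: store(store(a, 4, m + 2), 0, n + 6)[w + 3] + 3*m > k + 1
The weakest precondition is store(store(a, 4, m + 2), 0, n + 6)[w + 3] + 3*m > k + 1.
Check whether store(store(a, 4, m + 2), 0, n + 6)[w + 3] + 3*m > k implies it.
Countermodel: at the initial state a = {[0] = 3, [4] = 3, elsewhere 3}, k = 0, m = 0, n = -5, w = -3, the precondition holds but the weakest precondition fails.
Answer: invalid


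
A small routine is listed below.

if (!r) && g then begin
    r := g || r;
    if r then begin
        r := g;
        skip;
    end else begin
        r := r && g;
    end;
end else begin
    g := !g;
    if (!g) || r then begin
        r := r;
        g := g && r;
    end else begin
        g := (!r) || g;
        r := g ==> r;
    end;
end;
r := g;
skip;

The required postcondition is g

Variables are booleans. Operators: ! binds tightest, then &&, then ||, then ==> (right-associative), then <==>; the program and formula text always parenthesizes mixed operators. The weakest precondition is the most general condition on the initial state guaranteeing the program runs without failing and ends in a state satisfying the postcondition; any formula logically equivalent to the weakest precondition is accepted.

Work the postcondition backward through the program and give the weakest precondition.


Working backward. After the program, g must hold.
Before skip: g
Before r := g: g
Then branch requires ((g || r) ==> g) && ((!(g || r)) ==> g); else branch requires ((g || r) ==> ((!g) && r)) && ((!(g || r)) ==> ((!r) || (!g))).
Before the if: (((!r) && g) ==> (((g || r) ==> g) && ((!(g || r)) ==> g))) && ((!((!r) && g)) ==> (((g || r) ==> ((!g) && r)) && ((!(g || r)) ==> ((!r) || (!g)))))
Answer: WP = (((!r) && g) ==> (((g || r) ==> g) && ((!(g || r)) ==> g))) && ((!((!r) && g)) ==> (((g || r) ==> ((!g) && r)) && ((!(g || r)) ==> ((!r) || (!g)))))


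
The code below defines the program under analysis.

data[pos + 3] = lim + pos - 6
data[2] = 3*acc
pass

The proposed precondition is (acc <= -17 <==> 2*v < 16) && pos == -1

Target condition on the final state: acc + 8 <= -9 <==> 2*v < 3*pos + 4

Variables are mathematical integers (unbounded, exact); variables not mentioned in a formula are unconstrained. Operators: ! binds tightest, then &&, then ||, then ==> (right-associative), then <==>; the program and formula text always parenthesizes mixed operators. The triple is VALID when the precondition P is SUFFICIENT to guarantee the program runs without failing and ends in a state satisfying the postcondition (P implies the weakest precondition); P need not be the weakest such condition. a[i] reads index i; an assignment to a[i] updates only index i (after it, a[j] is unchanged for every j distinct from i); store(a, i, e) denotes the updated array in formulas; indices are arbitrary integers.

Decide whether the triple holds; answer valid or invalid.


Working backward. After the program, the postcondition acc + 8 <= -9 <==> 2*v < 3*pos + 4 must hold; in canonical form it is acc <= -17 <==> 2*v < 3*pos + 4.
Before skip: acc <= -17 <==> 2*v < 3*pos + 4
Before data[2] := 3*acc: acc <= -17 <==> 2*v < 3*pos + 4
Before data[pos + 3] := lim + pos - 6: acc <= -17 <==> 2*v < 3*pos + 4
The weakest precondition is acc <= -17 <==> 2*v < 3*pos + 4.
Check whether (acc <= -17 <==> 2*v < 16) && pos == -1 implies it.
Countermodel: at the initial state acc = -17, pos = -1, v = 1, the precondition holds but the weakest precondition fails.
Answer: invalid


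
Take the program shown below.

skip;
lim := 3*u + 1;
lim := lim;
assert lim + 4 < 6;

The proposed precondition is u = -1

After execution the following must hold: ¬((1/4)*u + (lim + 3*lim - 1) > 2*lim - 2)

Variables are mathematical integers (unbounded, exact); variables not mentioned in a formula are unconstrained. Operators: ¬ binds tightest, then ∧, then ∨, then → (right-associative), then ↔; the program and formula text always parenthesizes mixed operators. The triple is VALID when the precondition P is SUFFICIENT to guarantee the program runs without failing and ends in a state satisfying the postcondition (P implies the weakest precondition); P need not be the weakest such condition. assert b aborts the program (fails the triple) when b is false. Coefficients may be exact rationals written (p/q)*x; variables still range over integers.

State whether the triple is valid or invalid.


Working backward. After the program, the postcondition ¬((1/4)*u + (lim + 3*lim - 1) > 2*lim - 2) must hold; in canonical form it is ¬(2*lim + (1/4)*u > -1).
Before assert lim + 4 < 6: lim < 2 ∧ (¬(2*lim + (1/4)*u > -1))
Before lim := lim: lim < 2 ∧ (¬(2*lim + (1/4)*u > -1))
Before lim := 3*u + 1: 3*u < 1 ∧ (¬((25/4)*u > -3))
Before skip: 3*u < 1 ∧ (¬((25/4)*u > -3))
The weakest precondition is 3*u < 1 ∧ (¬((25/4)*u > -3)).
Check whether u = -1 implies it.
Every state satisfying the precondition satisfies the weakest precondition: the implication holds.
Answer: valid


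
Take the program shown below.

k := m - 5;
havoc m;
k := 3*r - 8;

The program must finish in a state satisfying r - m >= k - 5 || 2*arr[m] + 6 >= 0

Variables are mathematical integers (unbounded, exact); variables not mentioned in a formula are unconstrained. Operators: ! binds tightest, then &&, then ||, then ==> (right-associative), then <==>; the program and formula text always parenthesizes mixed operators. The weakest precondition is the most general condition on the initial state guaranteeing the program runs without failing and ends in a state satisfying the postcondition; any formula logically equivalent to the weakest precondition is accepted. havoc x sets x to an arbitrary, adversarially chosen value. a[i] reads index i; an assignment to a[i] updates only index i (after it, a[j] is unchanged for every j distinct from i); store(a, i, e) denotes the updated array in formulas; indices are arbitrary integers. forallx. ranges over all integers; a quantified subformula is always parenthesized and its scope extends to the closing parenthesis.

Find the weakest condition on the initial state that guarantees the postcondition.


Working backward. After the program, the postcondition r - m >= k - 5 || 2*arr[m] + 6 >= 0 must hold; in canonical form it is r >= k + m - 5 || 2*arr[m] >= -6.
Before k := 3*r - 8: m + 2*r <= 13 || 2*arr[m] >= -6
Before havoc m: forall m_1. (m_1 + 2*r <= 13 || 2*arr[m_1] >= -6)
Before k := m - 5: forall m_1. (m_1 + 2*r <= 13 || 2*arr[m_1] >= -6)
Answer: WP = forall m_1. (m_1 + 2*r <= 13 || 2*arr[m_1] >= -6)


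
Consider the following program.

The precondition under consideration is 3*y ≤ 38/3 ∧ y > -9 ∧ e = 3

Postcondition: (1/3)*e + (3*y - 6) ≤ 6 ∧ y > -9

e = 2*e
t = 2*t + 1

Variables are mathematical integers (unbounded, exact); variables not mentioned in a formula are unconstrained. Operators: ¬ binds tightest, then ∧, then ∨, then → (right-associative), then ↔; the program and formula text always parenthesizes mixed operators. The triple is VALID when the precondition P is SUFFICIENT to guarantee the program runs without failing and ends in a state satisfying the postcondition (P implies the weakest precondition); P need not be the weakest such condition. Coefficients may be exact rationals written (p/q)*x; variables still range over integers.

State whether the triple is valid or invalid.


Working backward. After the program, the postcondition (1/3)*e + (3*y - 6) ≤ 6 ∧ y > -9 must hold; in canonical form it is (1/3)*e + 3*y ≤ 12 ∧ y > -9.
Before t := 2*t + 1: (1/3)*e + 3*y ≤ 12 ∧ y > -9
Before e := 2*e: (2/3)*e + 3*y ≤ 12 ∧ y > -9
The weakest precondition is (2/3)*e + 3*y ≤ 12 ∧ y > -9.
Check whether 3*y ≤ 38/3 ∧ y > -9 ∧ e = 3 implies it.
Countermodel: at the initial state e = 3, y = 4, the precondition holds but the weakest precondition fails.
Answer: invalid


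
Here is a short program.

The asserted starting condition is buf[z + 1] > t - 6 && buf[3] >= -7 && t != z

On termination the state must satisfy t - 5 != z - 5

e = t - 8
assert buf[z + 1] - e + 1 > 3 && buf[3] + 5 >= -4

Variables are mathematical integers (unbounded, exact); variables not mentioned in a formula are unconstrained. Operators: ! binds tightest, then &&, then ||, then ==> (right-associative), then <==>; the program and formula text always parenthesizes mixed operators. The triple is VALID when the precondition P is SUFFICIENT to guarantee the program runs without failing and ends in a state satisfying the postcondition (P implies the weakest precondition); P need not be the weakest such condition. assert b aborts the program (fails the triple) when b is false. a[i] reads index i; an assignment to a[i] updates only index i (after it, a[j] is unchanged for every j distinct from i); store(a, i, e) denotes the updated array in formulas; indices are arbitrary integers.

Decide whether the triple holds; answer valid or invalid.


Working backward. After the program, the postcondition t - 5 != z - 5 must hold; in canonical form it is t != z.
Before assert buf[z + 1] - e + 1 > 3 && buf[3] + 5 >= -4: buf[z + 1] > e + 2 && buf[3] >= -9 && t != z
Before e := t - 8: buf[z + 1] > t - 6 && buf[3] >= -9 && t != z
The weakest precondition is buf[z + 1] > t - 6 && buf[3] >= -9 && t != z.
Check whether buf[z + 1] > t - 6 && buf[3] >= -7 && t != z implies it.
Every state satisfying the precondition satisfies the weakest precondition: the implication holds.
Answer: valid


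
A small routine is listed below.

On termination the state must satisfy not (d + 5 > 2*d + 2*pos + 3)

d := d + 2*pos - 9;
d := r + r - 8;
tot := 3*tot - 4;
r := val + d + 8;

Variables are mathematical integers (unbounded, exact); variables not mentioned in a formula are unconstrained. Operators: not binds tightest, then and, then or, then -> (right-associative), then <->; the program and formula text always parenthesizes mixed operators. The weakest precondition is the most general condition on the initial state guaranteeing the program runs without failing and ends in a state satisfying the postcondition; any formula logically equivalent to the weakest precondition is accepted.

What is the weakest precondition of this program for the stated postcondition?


Working backward. After the program, the postcondition not (d + 5 > 2*d + 2*pos + 3) must hold; in canonical form it is not (d + 2*pos < 2).
Before r := val + d + 8: not (d + 2*pos < 2)
Before tot := 3*tot - 4: not (d + 2*pos < 2)
Before d := r + r - 8: not (2*pos + 2*r < 10)
Before d := d + 2*pos - 9: not (2*pos + 2*r < 10)
Answer: WP = not (2*pos + 2*r < 10)


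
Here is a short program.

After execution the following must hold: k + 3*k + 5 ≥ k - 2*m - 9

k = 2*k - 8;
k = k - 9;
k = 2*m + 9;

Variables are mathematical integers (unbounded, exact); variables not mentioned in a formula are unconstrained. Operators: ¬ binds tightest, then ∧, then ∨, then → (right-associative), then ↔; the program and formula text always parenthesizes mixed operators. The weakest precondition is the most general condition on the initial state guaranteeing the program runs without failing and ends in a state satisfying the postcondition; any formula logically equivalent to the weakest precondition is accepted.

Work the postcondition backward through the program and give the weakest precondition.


Working backward. After the program, the postcondition k + 3*k + 5 ≥ k - 2*m - 9 must hold; in canonical form it is 3*k + 2*m ≥ -14.
Before k := 2*m + 9: 8*m ≥ -41
Before k := k - 9: 8*m ≥ -41
Before k := 2*k - 8: 8*m ≥ -41
Answer: WP = 8*m ≥ -41


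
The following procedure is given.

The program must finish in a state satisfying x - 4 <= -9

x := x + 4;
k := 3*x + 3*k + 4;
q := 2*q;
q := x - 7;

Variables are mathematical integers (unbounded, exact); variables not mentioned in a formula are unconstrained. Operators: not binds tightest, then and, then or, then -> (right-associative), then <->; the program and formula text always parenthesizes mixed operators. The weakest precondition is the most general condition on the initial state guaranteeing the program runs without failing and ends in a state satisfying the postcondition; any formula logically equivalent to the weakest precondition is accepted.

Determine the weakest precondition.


Working backward. After the program, the postcondition x - 4 <= -9 must hold; in canonical form it is x <= -5.
Before q := x - 7: x <= -5
Before q := 2*q: x <= -5
Before k := 3*x + 3*k + 4: x <= -5
Before x := x + 4: x <= -9
Answer: WP = x <= -9
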